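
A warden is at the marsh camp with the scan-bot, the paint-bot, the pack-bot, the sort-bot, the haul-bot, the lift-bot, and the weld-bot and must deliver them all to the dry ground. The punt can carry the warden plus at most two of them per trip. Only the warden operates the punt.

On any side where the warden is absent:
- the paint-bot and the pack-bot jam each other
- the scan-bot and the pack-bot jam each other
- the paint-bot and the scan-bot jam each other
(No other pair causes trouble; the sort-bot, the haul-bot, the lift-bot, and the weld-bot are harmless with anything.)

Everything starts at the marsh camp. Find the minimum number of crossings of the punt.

11

Counting alone: the warden can take at most 2 across per trip to the dry ground, so moving all 7 needs at least 4 loaded trips out, with a return between consecutive ones — at least 7 crossings.
The safety rule pushes this higher. Following every safe sequence of crossings, the most of the 7 that can be at the dry ground as the punt arrives there on crossings 7, 9 is 5, 6 respectively — never all 7.
So no plan with fewer than 11 crossings exists, and this one achieves 11:
1. Warden goes to the dry ground with the paint-bot and the scan-bot.
2. Warden goes back to the marsh camp with the scan-bot.
3. Warden goes to the dry ground with the scan-bot and the sort-bot.
4. Warden goes back to the marsh camp with the scan-bot.
5. Warden goes to the dry ground with the haul-bot and the scan-bot.
6. Warden goes back to the marsh camp with the scan-bot.
7. Warden goes to the dry ground with the lift-bot and the scan-bot.
8. Warden goes back to the marsh camp with the scan-bot.
9. Warden goes to the dry ground with the scan-bot and the weld-bot.
10. Warden goes back to the marsh camp with the scan-bot.
11. Warden goes to the dry ground with the pack-bot and the scan-bot.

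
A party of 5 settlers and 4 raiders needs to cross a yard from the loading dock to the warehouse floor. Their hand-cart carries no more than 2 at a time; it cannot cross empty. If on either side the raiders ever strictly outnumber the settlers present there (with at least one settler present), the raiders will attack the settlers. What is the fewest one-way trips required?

Counting alone: each trip to the warehouse floor takes at most 2 across and each return brings at least 1 back, so after t trips out (and t−1 returns) at most 2t − (t−1) of the 9 are across; that first reaches 9 at t = 8, so at least 15 crossings are needed.
The plan below uses exactly 15 crossings, so it is optimal:
1. 2 raiders → the warehouse floor.  (the loading dock: 5S 2R; the warehouse floor: 0S 2R)
2. 1 raider ← the loading dock.  (the loading dock: 5S 3R; the warehouse floor: 0S 1R)
3. 2 raiders → the warehouse floor.  (the loading dock: 5S 1R; the warehouse floor: 0S 3R)
4. 1 raider ← the loading dock.  (the loading dock: 5S 2R; the warehouse floor: 0S 2R)
5. 2 settlers → the warehouse floor.  (the loading dock: 3S 2R; the warehouse floor: 2S 2R)
6. 1 raider ← the loading dock.  (the loading dock: 3S 3R; the warehouse floor: 2S 1R)
7. 1 settler and 1 raider → the warehouse floor.  (the loading dock: 2S 2R; the warehouse floor: 3S 2R)
8. 1 settler ← the loading dock.  (the loading dock: 3S 2R; the warehouse floor: 2S 2R)
9. 1 settler and 1 raider → the warehouse floor.  (the loading dock: 2S 1R; the warehouse floor: 3S 3R)
10. 1 raider ← the loading dock.  (the loading dock: 2S 2R; the warehouse floor: 3S 2R)
11. 1 settler and 1 raider → the warehouse floor.  (the loading dock: 1S 1R; the warehouse floor: 4S 3R)
12. 1 settler ← the loading dock.  (the loading dock: 2S 1R; the warehouse floor: 3S 3R)
13. 1 settler and 1 raider → the warehouse floor.  (the loading dock: 1S 0R; the warehouse floor: 4S 4R)
14. 1 raider ← the loading dock.  (the loading dock: 1S 1R; the warehouse floor: 4S 3R)
15. 1 settler and 1 raider → the warehouse floor.  (the loading dock: 0S 0R; the warehouse floor: 5S 4R)

15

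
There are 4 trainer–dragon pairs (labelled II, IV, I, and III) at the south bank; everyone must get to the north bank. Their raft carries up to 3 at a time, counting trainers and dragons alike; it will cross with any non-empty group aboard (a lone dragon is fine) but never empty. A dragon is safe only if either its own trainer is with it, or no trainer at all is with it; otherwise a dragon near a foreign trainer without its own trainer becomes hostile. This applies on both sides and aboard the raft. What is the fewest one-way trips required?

9

Counting alone: each trip to the north bank takes at most 3 across and each return brings at least 1 back, so after t trips out (and t−1 returns) at most 3t − (t−1) of the 8 are across; that first reaches 8 at t = 4, so at least 7 crossings are needed.
The safety rule pushes this higher. Following every safe sequence of crossings, the most of the 8 that can be at the north bank as the raft arrives there on crossing 7 is 7 — never all 8.
So no plan with fewer than 9 crossings exists, and this one achieves 9:
1. dragon II and trainer II cross → the north bank.
2. trainer II crosses ← the south bank.
3. dragon IV, trainer II, and trainer IV cross → the north bank.
4. dragon II and trainer II cross ← the south bank.
5. trainer I, trainer II, and trainer III cross → the north bank.
6. dragon IV crosses ← the south bank.
7. dragon II and dragon IV cross → the north bank.
8. dragon II crosses ← the south bank.
9. dragon I, dragon II, and dragon III cross → the north bank.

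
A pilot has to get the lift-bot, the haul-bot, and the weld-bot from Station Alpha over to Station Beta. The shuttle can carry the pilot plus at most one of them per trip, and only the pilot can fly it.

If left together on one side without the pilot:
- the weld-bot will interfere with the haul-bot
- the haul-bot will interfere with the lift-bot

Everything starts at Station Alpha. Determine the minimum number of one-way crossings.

Counting alone: the pilot can take at most 1 across per trip to Station Beta, so moving all 3 needs at least 3 loaded trips out, with a return between consecutive ones — at least 5 crossings.
The safety rule pushes this higher. Following every safe sequence of crossings, the most of the 3 that can be at Station Beta as the shuttle arrives there on crossing 5 is 2 — never all 3.
So no plan with fewer than 7 crossings exists, and this one achieves 7:
1. Pilot goes to Station Beta with the haul-bot.  [Station Alpha: the lift-bot, the weld-bot | Station Beta: the haul-bot]
2. Pilot goes back to Station Alpha alone.  [Station Alpha: the lift-bot, the weld-bot | Station Beta: the haul-bot]
3. Pilot goes to Station Beta with the lift-bot.  [Station Alpha: the weld-bot | Station Beta: the haul-bot, the lift-bot]
4. Pilot goes back to Station Alpha with the haul-bot.  [Station Alpha: the haul-bot, the weld-bot | Station Beta: the lift-bot]
5. Pilot goes to Station Beta with the weld-bot.  [Station Alpha: the haul-bot | Station Beta: the lift-bot, the weld-bot]
6. Pilot goes back to Station Alpha alone.  [Station Alpha: the haul-bot | Station Beta: the lift-bot, the weld-bot]
7. Pilot goes to Station Beta with the haul-bot.  [Station Alpha: — | Station Beta: the haul-bot, the lift-bot, the weld-bot]

7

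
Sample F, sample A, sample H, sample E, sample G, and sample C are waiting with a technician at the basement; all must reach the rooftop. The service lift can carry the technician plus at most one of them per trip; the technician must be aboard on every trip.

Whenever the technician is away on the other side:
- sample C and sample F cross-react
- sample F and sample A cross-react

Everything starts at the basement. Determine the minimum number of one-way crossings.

Counting alone: the technician can take at most 1 across per trip to the rooftop, so moving all 6 needs at least 6 loaded trips out, with a return between consecutive ones — at least 11 crossings.
The safety rule pushes this higher. Following every safe sequence of crossings, the most of the 6 that can be at the rooftop as the service lift arrives there on crossing 11 is 5 — never all 6.
So no plan with fewer than 13 crossings exists, and this one achieves 13:
1. Technician goes to the rooftop with sample F.  [the basement: sample A, sample C, sample E, sample G, sample H | the rooftop: sample F]
2. Technician goes back to the basement alone.  [the basement: sample A, sample C, sample E, sample G, sample H | the rooftop: sample F]
3. Technician goes to the rooftop with sample A.  [the basement: sample C, sample E, sample G, sample H | the rooftop: sample A, sample F]
4. Technician goes back to the basement with sample F.  [the basement: sample C, sample E, sample F, sample G, sample H | the rooftop: sample A]
5. Technician goes to the rooftop with sample C.  [the basement: sample E, sample F, sample G, sample H | the rooftop: sample A, sample C]
6. Technician goes back to the basement alone.  [the basement: sample E, sample F, sample G, sample H | the rooftop: sample A, sample C]
7. Technician goes to the rooftop with sample H.  [the basement: sample E, sample F, sample G | the rooftop: sample A, sample C, sample H]
8. Technician goes back to the basement alone.  [the basement: sample E, sample F, sample G | the rooftop: sample A, sample C, sample H]
9. Technician goes to the rooftop with sample E.  [the basement: sample F, sample G | the rooftop: sample A, sample C, sample E, sample H]
10. Technician goes back to the basement alone.  [the basement: sample F, sample G | the rooftop: sample A, sample C, sample E, sample H]
11. Technician goes to the rooftop with sample G.  [the basement: sample F | the rooftop: sample A, sample C, sample E, sample G, sample H]
12. Technician goes back to the basement alone.  [the basement: sample F | the rooftop: sample A, sample C, sample E, sample G, sample H]
13. Technician goes to the rooftop with sample F.  [the basement: — | the rooftop: sample A, sample C, sample E, sample F, sample G, sample H]

13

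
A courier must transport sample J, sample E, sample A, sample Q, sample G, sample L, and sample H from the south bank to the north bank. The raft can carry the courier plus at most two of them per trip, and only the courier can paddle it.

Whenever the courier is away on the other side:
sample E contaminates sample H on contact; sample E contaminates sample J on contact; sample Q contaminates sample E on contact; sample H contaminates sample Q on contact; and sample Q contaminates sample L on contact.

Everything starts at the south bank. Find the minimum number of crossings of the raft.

Counting alone: the courier can take at most 2 across per trip to the north bank, so moving all 7 needs at least 4 loaded trips out, with a return between consecutive ones — at least 7 crossings.
The safety rule pushes this higher. Following every safe sequence of crossings, the most of the 7 that can be at the north bank as the raft arrives there on crossings 7, 9 is 5, 6 respectively — never all 7.
So no plan with fewer than 11 crossings exists, and this one achieves 11:
1. Courier goes to the north bank with sample E and sample Q.  [the south bank: sample A, sample G, sample H, sample J, sample L | the north bank: sample E, sample Q]
2. Courier goes back to the south bank with sample E.  [the south bank: sample A, sample E, sample G, sample H, sample J, sample L | the north bank: sample Q]
3. Courier goes to the north bank with sample E and sample J.  [the south bank: sample A, sample G, sample H, sample L | the north bank: sample E, sample J, sample Q]
4. Courier goes back to the south bank with sample E.  [the south bank: sample A, sample E, sample G, sample H, sample L | the north bank: sample J, sample Q]
5. Courier goes to the north bank with sample A and sample E.  [the south bank: sample G, sample H, sample L | the north bank: sample A, sample E, sample J, sample Q]
6. Courier goes back to the south bank with sample E.  [the south bank: sample E, sample G, sample H, sample L | the north bank: sample A, sample J, sample Q]
7. Courier goes to the north bank with sample E and sample G.  [the south bank: sample H, sample L | the north bank: sample A, sample E, sample G, sample J, sample Q]
8. Courier goes back to the south bank with sample E.  [the south bank: sample E, sample H, sample L | the north bank: sample A, sample G, sample J, sample Q]
9. Courier goes to the north bank with sample H and sample L.  [the south bank: sample E | the north bank: sample A, sample G, sample H, sample J, sample L, sample Q]
10. Courier goes back to the south bank with sample Q.  [the south bank: sample E, sample Q | the north bank: sample A, sample G, sample H, sample J, sample L]
11. Courier goes to the north bank with sample E and sample Q.  [the south bank: — | the north bank: sample A, sample E, sample G, sample H, sample J, sample L, sample Q]

11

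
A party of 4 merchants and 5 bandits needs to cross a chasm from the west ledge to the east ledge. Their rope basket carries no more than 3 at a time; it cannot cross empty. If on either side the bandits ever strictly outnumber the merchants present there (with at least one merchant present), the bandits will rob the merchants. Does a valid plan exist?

The bandits already outnumber the merchants at the west ledge before anyone moves, so the starting position itself is disallowed.

No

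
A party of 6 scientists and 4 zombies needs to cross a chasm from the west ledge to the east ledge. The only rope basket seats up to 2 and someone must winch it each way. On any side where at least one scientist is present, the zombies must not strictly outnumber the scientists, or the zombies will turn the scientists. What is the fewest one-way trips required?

Counting alone: each trip to the east ledge takes at most 2 across and each return brings at least 1 back, so after t trips out (and t−1 returns) at most 2t − (t−1) of the 10 are across; that first reaches 10 at t = 9, so at least 17 crossings are needed.
The plan below uses exactly 17 crossings, so it is optimal:
1. 2 zombies → the east ledge.  (the west ledge: 6S 2Z; the east ledge: 0S 2Z)
2. 1 zombie ← the west ledge.  (the west ledge: 6S 3Z; the east ledge: 0S 1Z)
3. 2 zombies → the east ledge.  (the west ledge: 6S 1Z; the east ledge: 0S 3Z)
4. 1 zombie ← the west ledge.  (the west ledge: 6S 2Z; the east ledge: 0S 2Z)
5. 2 scientists → the east ledge.  (the west ledge: 4S 2Z; the east ledge: 2S 2Z)
6. 1 zombie ← the west ledge.  (the west ledge: 4S 3Z; the east ledge: 2S 1Z)
7. 1 scientist and 1 zombie → the east ledge.  (the west ledge: 3S 2Z; the east ledge: 3S 2Z)
8. 1 zombie ← the west ledge.  (the west ledge: 3S 3Z; the east ledge: 3S 1Z)
9. 2 zombies → the east ledge.  (the west ledge: 3S 1Z; the east ledge: 3S 3Z)
10. 1 zombie ← the west ledge.  (the west ledge: 3S 2Z; the east ledge: 3S 2Z)
11. 1 scientist and 1 zombie → the east ledge.  (the west ledge: 2S 1Z; the east ledge: 4S 3Z)
12. 1 zombie ← the west ledge.  (the west ledge: 2S 2Z; the east ledge: 4S 2Z)
13. 2 zombies → the east ledge.  (the west ledge: 2S 0Z; the east ledge: 4S 4Z)
14. 1 zombie ← the west ledge.  (the west ledge: 2S 1Z; the east ledge: 4S 3Z)
15. 1 scientist and 1 zombie → the east ledge.  (the west ledge: 1S 0Z; the east ledge: 5S 4Z)
16. 1 zombie ← the west ledge.  (the west ledge: 1S 1Z; the east ledge: 5S 3Z)
17. 1 scientist and 1 zombie → the east ledge.  (the west ledge: 0S 0Z; the east ledge: 6S 4Z)

17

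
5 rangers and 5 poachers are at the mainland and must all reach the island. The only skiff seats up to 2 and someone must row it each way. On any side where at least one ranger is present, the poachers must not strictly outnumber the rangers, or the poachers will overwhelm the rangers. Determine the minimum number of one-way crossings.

Following every safe sequence of crossings from the start, the most of the 10 that can be at the island as the skiff arrives there on crossings 1, 3, 5, 7 is 2, 3, 4, 5 respectively; the best ever achieved is 5 of 10.
From crossing 9 on, no configuration arises that was not already reachable earlier: only 13 distinct safe configurations (who is on which side, and where the skiff is) can ever be reached, none of them has everyone across, and every continuation just revisits them. They are: 0 rangers + 0 poachers across (skiff back at the start); 0 rangers + 1 poacher across (skiff there); 0 rangers + 1 poacher across (skiff back at the start); 0 rangers + 2 poachers across (skiff there); 0 rangers + 2 poachers across (skiff back at the start); 0 rangers + 3 poachers across (skiff there); 0 rangers + 3 poachers across (skiff back at the start); 0 rangers + 4 poachers across (skiff there); 0 rangers + 4 poachers across (skiff back at the start); 0 rangers + 5 poachers across (skiff there); 1 ranger + 1 poacher across (skiff there); 1 ranger + 1 poacher across (skiff back at the start); 2 rangers + 2 poachers across (skiff there). So no valid plan exists.

impossible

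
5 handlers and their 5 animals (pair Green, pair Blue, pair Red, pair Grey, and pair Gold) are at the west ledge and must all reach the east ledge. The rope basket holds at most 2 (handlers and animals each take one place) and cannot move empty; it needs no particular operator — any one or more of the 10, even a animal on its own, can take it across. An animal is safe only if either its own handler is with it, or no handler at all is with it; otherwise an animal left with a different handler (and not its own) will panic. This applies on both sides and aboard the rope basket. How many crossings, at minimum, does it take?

Following every safe sequence of crossings from the start, the most of the 10 that can be at the east ledge as the rope basket arrives there on crossings 1, 3, 5, 7 is 2, 3, 4, 5 respectively; the best ever achieved is 5 of 10.
From crossing 9 on, no configuration arises that was not already reachable earlier: only 82 distinct safe configurations (who is on which side, and where the rope basket is) can ever be reached, none of them has everyone across, and every continuation just revisits them. So no valid plan exists.

impossible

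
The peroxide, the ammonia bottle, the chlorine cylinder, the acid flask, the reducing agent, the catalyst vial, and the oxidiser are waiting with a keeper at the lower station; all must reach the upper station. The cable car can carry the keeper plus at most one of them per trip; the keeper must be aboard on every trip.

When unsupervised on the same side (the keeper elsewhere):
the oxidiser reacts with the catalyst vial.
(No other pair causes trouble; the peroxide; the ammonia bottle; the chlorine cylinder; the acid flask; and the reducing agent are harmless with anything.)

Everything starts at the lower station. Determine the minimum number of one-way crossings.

13

Counting alone: the keeper can take at most 1 across per trip to the upper station, so moving all 7 needs at least 7 loaded trips out, with a return between consecutive ones — at least 13 crossings.
The plan below uses exactly 13 crossings, so it is optimal:
1. Keeper goes to the upper station with the catalyst vial.  [the lower station: the acid flask, the ammonia bottle, the chlorine cylinder, the oxidiser, the peroxide, the reducing agent | the upper station: the catalyst vial]
2. Keeper goes back to the lower station alone.  [the lower station: the acid flask, the ammonia bottle, the chlorine cylinder, the oxidiser, the peroxide, the reducing agent | the upper station: the catalyst vial]
3. Keeper goes to the upper station with the peroxide.  [the lower station: the acid flask, the ammonia bottle, the chlorine cylinder, the oxidiser, the reducing agent | the upper station: the catalyst vial, the peroxide]
4. Keeper goes back to the lower station alone.  [the lower station: the acid flask, the ammonia bottle, the chlorine cylinder, the oxidiser, the reducing agent | the upper station: the catalyst vial, the peroxide]
5. Keeper goes to the upper station with the ammonia bottle.  [the lower station: the acid flask, the chlorine cylinder, the oxidiser, the reducing agent | the upper station: the ammonia bottle, the catalyst vial, the peroxide]
6. Keeper goes back to the lower station alone.  [the lower station: the acid flask, the chlorine cylinder, the oxidiser, the reducing agent | the upper station: the ammonia bottle, the catalyst vial, the peroxide]
7. Keeper goes to the upper station with the chlorine cylinder.  [the lower station: the acid flask, the oxidiser, the reducing agent | the upper station: the ammonia bottle, the catalyst vial, the chlorine cylinder, the peroxide]
8. Keeper goes back to the lower station alone.  [the lower station: the acid flask, the oxidiser, the reducing agent | the upper station: the ammonia bottle, the catalyst vial, the chlorine cylinder, the peroxide]
9. Keeper goes to the upper station with the acid flask.  [the lower station: the oxidiser, the reducing agent | the upper station: the acid flask, the ammonia bottle, the catalyst vial, the chlorine cylinder, the peroxide]
10. Keeper goes back to the lower station alone.  [the lower station: the oxidiser, the reducing agent | the upper station: the acid flask, the ammonia bottle, the catalyst vial, the chlorine cylinder, the peroxide]
11. Keeper goes to the upper station with the reducing agent.  [the lower station: the oxidiser | the upper station: the acid flask, the ammonia bottle, the catalyst vial, the chlorine cylinder, the peroxide, the reducing agent]
12. Keeper goes back to the lower station alone.  [the lower station: the oxidiser | the upper station: the acid flask, the ammonia bottle, the catalyst vial, the chlorine cylinder, the peroxide, the reducing agent]
13. Keeper goes to the upper station with the oxidiser.  [the lower station: — | the upper station: the acid flask, the ammonia bottle, the catalyst vial, the chlorine cylinder, the oxidiser, the peroxide, the reducing agent]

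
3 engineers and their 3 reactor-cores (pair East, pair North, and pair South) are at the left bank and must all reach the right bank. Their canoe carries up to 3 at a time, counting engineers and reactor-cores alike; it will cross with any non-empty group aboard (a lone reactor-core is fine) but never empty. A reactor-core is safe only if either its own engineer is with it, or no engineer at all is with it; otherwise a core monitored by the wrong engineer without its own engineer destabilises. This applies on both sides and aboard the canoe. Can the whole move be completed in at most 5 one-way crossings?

Yes — this plan uses 5 crossings (≤ 5):
1. engineer East and reactor-core East cross → the right bank.
2. engineer East crosses ← the left bank.
3. engineer East, engineer North, and engineer South cross → the right bank.
4. reactor-core East crosses ← the left bank.
5. reactor-core East, reactor-core North, and reactor-core South cross → the right bank.

Yes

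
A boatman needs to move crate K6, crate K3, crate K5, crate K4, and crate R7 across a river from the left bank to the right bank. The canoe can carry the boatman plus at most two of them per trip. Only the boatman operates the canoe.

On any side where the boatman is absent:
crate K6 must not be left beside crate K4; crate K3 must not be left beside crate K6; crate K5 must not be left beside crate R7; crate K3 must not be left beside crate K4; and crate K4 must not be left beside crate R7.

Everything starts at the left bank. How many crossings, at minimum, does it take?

impossible

Whatever the first load, the items left behind include a forbidden pair without the boatman. No opening move is safe, so no plan exists.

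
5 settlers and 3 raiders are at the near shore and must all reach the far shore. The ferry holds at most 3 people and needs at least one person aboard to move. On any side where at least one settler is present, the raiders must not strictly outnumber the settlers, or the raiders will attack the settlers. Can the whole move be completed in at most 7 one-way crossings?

Yes

Yes — this plan uses 7 crossings (≤ 7):
1. 2 raiders → the far shore.  (the near shore: 5S 1R; the far shore: 0S 2R)
2. 1 raider ← the near shore.  (the near shore: 5S 2R; the far shore: 0S 1R)
3. 2 settlers and 1 raider → the far shore.  (the near shore: 3S 1R; the far shore: 2S 2R)
4. 1 raider ← the near shore.  (the near shore: 3S 2R; the far shore: 2S 1R)
5. 1 settler and 2 raiders → the far shore.  (the near shore: 2S 0R; the far shore: 3S 3R)
6. 1 raider ← the near shore.  (the near shore: 2S 1R; the far shore: 3S 2R)
7. 2 settlers and 1 raider → the far shore.  (the near shore: 0S 0R; the far shore: 5S 3R)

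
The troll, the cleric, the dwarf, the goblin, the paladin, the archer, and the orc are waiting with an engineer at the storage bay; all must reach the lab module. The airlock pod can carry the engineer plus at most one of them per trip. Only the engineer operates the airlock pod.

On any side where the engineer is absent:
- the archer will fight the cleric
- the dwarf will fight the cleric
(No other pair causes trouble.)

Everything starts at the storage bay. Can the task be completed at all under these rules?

1. Engineer goes to the lab module with the cleric.
2. Engineer goes back to the storage bay alone.
3. Engineer goes to the lab module with the troll.
4. Engineer goes back to the storage bay alone.
5. Engineer goes to the lab module with the dwarf.
6. Engineer goes back to the storage bay with the cleric.
7. Engineer goes to the lab module with the archer.
8. Engineer goes back to the storage bay alone.
9. Engineer goes to the lab module with the goblin.
10. Engineer goes back to the storage bay alone.
11. Engineer goes to the lab module with the paladin.
12. Engineer goes back to the storage bay alone.
13. Engineer goes to the lab module with the orc.
14. Engineer goes back to the storage bay alone.
15. Engineer goes to the lab module with the cleric.

Yes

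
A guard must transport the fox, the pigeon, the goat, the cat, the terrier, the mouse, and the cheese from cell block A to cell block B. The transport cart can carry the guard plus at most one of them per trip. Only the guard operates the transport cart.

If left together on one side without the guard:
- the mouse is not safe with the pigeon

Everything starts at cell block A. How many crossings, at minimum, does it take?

Counting alone: the guard can take at most 1 across per trip to cell block B, so moving all 7 needs at least 7 loaded trips out, with a return between consecutive ones — at least 13 crossings.
The plan below uses exactly 13 crossings, so it is optimal:
1. Guard goes to cell block B with the pigeon.  [cell block A: the cat, the cheese, the fox, the goat, the mouse, the terrier | cell block B: the pigeon]
2. Guard goes back to cell block A alone.  [cell block A: the cat, the cheese, the fox, the goat, the mouse, the terrier | cell block B: the pigeon]
3. Guard goes to cell block B with the fox.  [cell block A: the cat, the cheese, the goat, the mouse, the terrier | cell block B: the fox, the pigeon]
4. Guard goes back to cell block A alone.  [cell block A: the cat, the cheese, the goat, the mouse, the terrier | cell block B: the fox, the pigeon]
5. Guard goes to cell block B with the goat.  [cell block A: the cat, the cheese, the mouse, the terrier | cell block B: the fox, the goat, the pigeon]
6. Guard goes back to cell block A alone.  [cell block A: the cat, the cheese, the mouse, the terrier | cell block B: the fox, the goat, the pigeon]
7. Guard goes to cell block B with the cat.  [cell block A: the cheese, the mouse, the terrier | cell block B: the cat, the fox, the goat, the pigeon]
8. Guard goes back to cell block A alone.  [cell block A: the cheese, the mouse, the terrier | cell block B: the cat, the fox, the goat, the pigeon]
9. Guard goes to cell block B with the terrier.  [cell block A: the cheese, the mouse | cell block B: the cat, the fox, the goat, the pigeon, the terrier]
10. Guard goes back to cell block A alone.  [cell block A: the cheese, the mouse | cell block B: the cat, the fox, the goat, the pigeon, the terrier]
11. Guard goes to cell block B with the cheese.  [cell block A: the mouse | cell block B: the cat, the cheese, the fox, the goat, the pigeon, the terrier]
12. Guard goes back to cell block A alone.  [cell block A: the mouse | cell block B: the cat, the cheese, the fox, the goat, the pigeon, the terrier]
13. Guard goes to cell block B with the mouse.  [cell block A: — | cell block B: the cat, the cheese, the fox, the goat, the mouse, the pigeon, the terrier]

13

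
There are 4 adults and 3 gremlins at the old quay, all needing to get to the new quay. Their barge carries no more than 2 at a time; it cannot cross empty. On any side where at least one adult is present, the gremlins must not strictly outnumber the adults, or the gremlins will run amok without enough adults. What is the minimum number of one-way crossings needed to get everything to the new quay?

11

Counting alone: each trip to the new quay takes at most 2 across and each return brings at least 1 back, so after t trips out (and t−1 returns) at most 2t − (t−1) of the 7 are across; that first reaches 7 at t = 6, so at least 11 crossings are needed.
The plan below uses exactly 11 crossings, so it is optimal:
1. 2 gremlins → the new quay.  (the old quay: 4A 1G; the new quay: 0A 2G)
2. 1 gremlin ← the old quay.  (the old quay: 4A 2G; the new quay: 0A 1G)
3. 2 gremlins → the new quay.  (the old quay: 4A 0G; the new quay: 0A 3G)
4. 1 gremlin ← the old quay.  (the old quay: 4A 1G; the new quay: 0A 2G)
5. 2 adults → the new quay.  (the old quay: 2A 1G; the new quay: 2A 2G)
6. 1 gremlin ← the old quay.  (the old quay: 2A 2G; the new quay: 2A 1G)
7. 1 adult and 1 gremlin → the new quay.  (the old quay: 1A 1G; the new quay: 3A 2G)
8. 1 adult ← the old quay.  (the old quay: 2A 1G; the new quay: 2A 2G)
9. 1 adult and 1 gremlin → the new quay.  (the old quay: 1A 0G; the new quay: 3A 3G)
10. 1 gremlin ← the old quay.  (the old quay: 1A 1G; the new quay: 3A 2G)
11. 1 adult and 1 gremlin → the new quay.  (the old quay: 0A 0G; the new quay: 4A 3G)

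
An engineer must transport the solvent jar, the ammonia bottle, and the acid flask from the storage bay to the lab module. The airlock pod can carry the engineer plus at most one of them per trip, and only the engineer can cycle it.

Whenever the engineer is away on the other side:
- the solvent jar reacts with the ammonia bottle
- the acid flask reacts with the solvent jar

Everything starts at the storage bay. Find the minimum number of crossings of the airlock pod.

7

Counting alone: the engineer can take at most 1 across per trip to the lab module, so moving all 3 needs at least 3 loaded trips out, with a return between consecutive ones — at least 5 crossings.
The safety rule pushes this higher. Following every safe sequence of crossings, the most of the 3 that can be at the lab module as the airlock pod arrives there on crossing 5 is 2 — never all 3.
So no plan with fewer than 7 crossings exists, and this one achieves 7:
1. Engineer goes to the lab module with the solvent jar.  [the storage bay: the acid flask, the ammonia bottle | the lab module: the solvent jar]
2. Engineer goes back to the storage bay alone.  [the storage bay: the acid flask, the ammonia bottle | the lab module: the solvent jar]
3. Engineer goes to the lab module with the ammonia bottle.  [the storage bay: the acid flask | the lab module: the ammonia bottle, the solvent jar]
4. Engineer goes back to the storage bay with the solvent jar.  [the storage bay: the acid flask, the solvent jar | the lab module: the ammonia bottle]
5. Engineer goes to the lab module with the acid flask.  [the storage bay: the solvent jar | the lab module: the acid flask, the ammonia bottle]
6. Engineer goes back to the storage bay alone.  [the storage bay: the solvent jar | the lab module: the acid flask, the ammonia bottle]
7. Engineer goes to the lab module with the solvent jar.  [the storage bay: — | the lab module: the acid flask, the ammonia bottle, the solvent jar]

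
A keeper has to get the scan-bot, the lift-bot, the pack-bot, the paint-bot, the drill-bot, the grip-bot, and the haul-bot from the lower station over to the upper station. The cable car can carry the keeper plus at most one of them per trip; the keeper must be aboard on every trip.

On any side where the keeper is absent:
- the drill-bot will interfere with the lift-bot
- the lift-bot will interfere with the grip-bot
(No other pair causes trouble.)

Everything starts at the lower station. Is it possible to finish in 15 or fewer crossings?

Yes

Yes — this plan uses 15 crossings (≤ 15):
1. Keeper goes to the upper station with the lift-bot.
2. Keeper goes back to the lower station alone.
3. Keeper goes to the upper station with the scan-bot.
4. Keeper goes back to the lower station alone.
5. Keeper goes to the upper station with the pack-bot.
6. Keeper goes back to the lower station alone.
7. Keeper goes to the upper station with the paint-bot.
8. Keeper goes back to the lower station alone.
9. Keeper goes to the upper station with the drill-bot.
10. Keeper goes back to the lower station with the lift-bot.
11. Keeper goes to the upper station with the grip-bot.
12. Keeper goes back to the lower station alone.
13. Keeper goes to the upper station with the haul-bot.
14. Keeper goes back to the lower station alone.
15. Keeper goes to the upper station with the lift-bot.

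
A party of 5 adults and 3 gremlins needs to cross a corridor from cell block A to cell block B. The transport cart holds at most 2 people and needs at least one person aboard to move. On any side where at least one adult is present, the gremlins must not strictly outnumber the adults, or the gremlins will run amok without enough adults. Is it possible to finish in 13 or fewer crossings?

Yes

Yes — this plan uses 13 crossings (≤ 13):
1. 2 gremlins → cell block B.  (cell block A: 5A 1G; cell block B: 0A 2G)
2. 1 gremlin ← cell block A.  (cell block A: 5A 2G; cell block B: 0A 1G)
3. 2 gremlins → cell block B.  (cell block A: 5A 0G; cell block B: 0A 3G)
4. 1 gremlin ← cell block A.  (cell block A: 5A 1G; cell block B: 0A 2G)
5. 2 adults → cell block B.  (cell block A: 3A 1G; cell block B: 2A 2G)
6. 1 gremlin ← cell block A.  (cell block A: 3A 2G; cell block B: 2A 1G)
7. 1 adult and 1 gremlin → cell block B.  (cell block A: 2A 1G; cell block B: 3A 2G)
8. 1 gremlin ← cell block A.  (cell block A: 2A 2G; cell block B: 3A 1G)
9. 2 gremlins → cell block B.  (cell block A: 2A 0G; cell block B: 3A 3G)
10. 1 gremlin ← cell block A.  (cell block A: 2A 1G; cell block B: 3A 2G)
11. 1 adult and 1 gremlin → cell block B.  (cell block A: 1A 0G; cell block B: 4A 3G)
12. 1 gremlin ← cell block A.  (cell block A: 1A 1G; cell block B: 4A 2G)
13. 1 adult and 1 gremlin → cell block B.  (cell block A: 0A 0G; cell block B: 5A 3G)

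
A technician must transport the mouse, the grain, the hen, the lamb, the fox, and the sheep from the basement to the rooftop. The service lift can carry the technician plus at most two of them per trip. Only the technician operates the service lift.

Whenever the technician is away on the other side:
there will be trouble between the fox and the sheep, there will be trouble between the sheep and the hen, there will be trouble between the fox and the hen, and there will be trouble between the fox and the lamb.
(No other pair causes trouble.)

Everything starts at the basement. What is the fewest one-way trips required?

Counting alone: the technician can take at most 2 across per trip to the rooftop, so moving all 6 needs at least 3 loaded trips out, with a return between consecutive ones — at least 5 crossings.
The safety rule pushes this higher. Following every safe sequence of crossings, the most of the 6 that can be at the rooftop as the service lift arrives there on crossings 5, 7 is 4, 5 respectively — never all 6.
So no plan with fewer than 9 crossings exists, and this one achieves 9:
1. Technician goes to the rooftop with the fox and the hen.  [the basement: the grain, the lamb, the mouse, the sheep | the rooftop: the fox, the hen]
2. Technician goes back to the basement with the hen.  [the basement: the grain, the hen, the lamb, the mouse, the sheep | the rooftop: the fox]
3. Technician goes to the rooftop with the hen and the mouse.  [the basement: the grain, the lamb, the sheep | the rooftop: the fox, the hen, the mouse]
4. Technician goes back to the basement with the hen.  [the basement: the grain, the hen, the lamb, the sheep | the rooftop: the fox, the mouse]
5. Technician goes to the rooftop with the grain and the hen.  [the basement: the lamb, the sheep | the rooftop: the fox, the grain, the hen, the mouse]
6. Technician goes back to the basement with the hen.  [the basement: the hen, the lamb, the sheep | the rooftop: the fox, the grain, the mouse]
7. Technician goes to the rooftop with the hen and the lamb.  [the basement: the sheep | the rooftop: the fox, the grain, the hen, the lamb, the mouse]
8. Technician goes back to the basement with the fox.  [the basement: the fox, the sheep | the rooftop: the grain, the hen, the lamb, the mouse]
9. Technician goes to the rooftop with the fox and the sheep.  [the basement: — | the rooftop: the fox, the grain, the hen, the lamb, the mouse, the sheep]

9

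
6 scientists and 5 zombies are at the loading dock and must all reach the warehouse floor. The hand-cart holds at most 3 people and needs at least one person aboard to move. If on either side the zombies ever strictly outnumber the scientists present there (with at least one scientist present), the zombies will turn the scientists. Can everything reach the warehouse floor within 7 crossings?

Counting alone: each trip to the warehouse floor takes at most 3 across and each return brings at least 1 back, so after t trips out (and t−1 returns) at most 3t − (t−1) of the 11 are across; that first reaches 11 at t = 5, so at least 9 crossings are needed.
Since 7 < 9, 7 crossings cannot be enough. (The shortest complete plan in fact takes 9:)
1. 3 zombies → the warehouse floor.  (the loading dock: 6S 2Z; the warehouse floor: 0S 3Z)
2. 1 zombie ← the loading dock.  (the loading dock: 6S 3Z; the warehouse floor: 0S 2Z)
3. 3 scientists → the warehouse floor.  (the loading dock: 3S 3Z; the warehouse floor: 3S 2Z)
4. 1 scientist ← the loading dock.  (the loading dock: 4S 3Z; the warehouse floor: 2S 2Z)
5. 2 scientists and 1 zombie → the warehouse floor.  (the loading dock: 2S 2Z; the warehouse floor: 4S 3Z)
6. 1 scientist ← the loading dock.  (the loading dock: 3S 2Z; the warehouse floor: 3S 3Z)
7. 2 scientists and 1 zombie → the warehouse floor.  (the loading dock: 1S 1Z; the warehouse floor: 5S 4Z)
8. 1 scientist ← the loading dock.  (the loading dock: 2S 1Z; the warehouse floor: 4S 4Z)
9. 2 scientists and 1 zombie → the warehouse floor.  (the loading dock: 0S 0Z; the warehouse floor: 6S 5Z)

No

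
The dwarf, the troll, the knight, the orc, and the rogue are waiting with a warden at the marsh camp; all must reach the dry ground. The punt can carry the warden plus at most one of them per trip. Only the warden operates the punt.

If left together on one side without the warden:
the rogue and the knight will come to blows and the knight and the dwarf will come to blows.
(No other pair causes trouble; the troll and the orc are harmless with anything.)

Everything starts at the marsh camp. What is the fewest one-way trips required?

Counting alone: the warden can take at most 1 across per trip to the dry ground, so moving all 5 needs at least 5 loaded trips out, with a return between consecutive ones — at least 9 crossings.
The safety rule pushes this higher. Following every safe sequence of crossings, the most of the 5 that can be at the dry ground as the punt arrives there on crossing 9 is 4 — never all 5.
So no plan with fewer than 11 crossings exists, and this one achieves 11:
1. Warden goes to the dry ground with the knight.  [the marsh camp: the dwarf, the orc, the rogue, the troll | the dry ground: the knight]
2. Warden goes back to the marsh camp alone.  [the marsh camp: the dwarf, the orc, the rogue, the troll | the dry ground: the knight]
3. Warden goes to the dry ground with the dwarf.  [the marsh camp: the orc, the rogue, the troll | the dry ground: the dwarf, the knight]
4. Warden goes back to the marsh camp with the knight.  [the marsh camp: the knight, the orc, the rogue, the troll | the dry ground: the dwarf]
5. Warden goes to the dry ground with the rogue.  [the marsh camp: the knight, the orc, the troll | the dry ground: the dwarf, the rogue]
6. Warden goes back to the marsh camp alone.  [the marsh camp: the knight, the orc, the troll | the dry ground: the dwarf, the rogue]
7. Warden goes to the dry ground with the troll.  [the marsh camp: the knight, the orc | the dry ground: the dwarf, the rogue, the troll]
8. Warden goes back to the marsh camp alone.  [the marsh camp: the knight, the orc | the dry ground: the dwarf, the rogue, the troll]
9. Warden goes to the dry ground with the orc.  [the marsh camp: the knight | the dry ground: the dwarf, the orc, the rogue, the troll]
10. Warden goes back to the marsh camp alone.  [the marsh camp: the knight | the dry ground: the dwarf, the orc, the rogue, the troll]
11. Warden goes to the dry ground with the knight.  [the marsh camp: — | the dry ground: the dwarf, the knight, the orc, the rogue, the troll]

11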